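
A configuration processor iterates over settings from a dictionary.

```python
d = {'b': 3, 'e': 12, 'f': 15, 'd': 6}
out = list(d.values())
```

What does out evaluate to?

Step 1: d.values() returns the dictionary values in insertion order.
Therefore out = [3, 12, 15, 6].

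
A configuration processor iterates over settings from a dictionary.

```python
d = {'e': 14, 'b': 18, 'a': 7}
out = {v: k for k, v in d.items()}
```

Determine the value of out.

Step 1: Invert dict (swap keys and values):
  'e': 14 -> 14: 'e'
  'b': 18 -> 18: 'b'
  'a': 7 -> 7: 'a'
Therefore out = {14: 'e', 18: 'b', 7: 'a'}.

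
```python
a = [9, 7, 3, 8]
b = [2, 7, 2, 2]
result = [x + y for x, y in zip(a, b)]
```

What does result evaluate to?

Step 1: Add corresponding elements:
  9 + 2 = 11
  7 + 7 = 14
  3 + 2 = 5
  8 + 2 = 10
Therefore result = [11, 14, 5, 10].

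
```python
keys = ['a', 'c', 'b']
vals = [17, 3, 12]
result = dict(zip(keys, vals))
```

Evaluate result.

Step 1: zip pairs keys with values:
  'a' -> 17
  'c' -> 3
  'b' -> 12
Therefore result = {'a': 17, 'c': 3, 'b': 12}.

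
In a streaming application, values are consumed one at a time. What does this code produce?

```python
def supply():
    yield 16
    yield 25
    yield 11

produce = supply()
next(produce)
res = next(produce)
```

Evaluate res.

Step 1: supply() creates a generator.
Step 2: next(produce) yields 16 (consumed and discarded).
Step 3: next(produce) yields 25, assigned to res.
Therefore res = 25.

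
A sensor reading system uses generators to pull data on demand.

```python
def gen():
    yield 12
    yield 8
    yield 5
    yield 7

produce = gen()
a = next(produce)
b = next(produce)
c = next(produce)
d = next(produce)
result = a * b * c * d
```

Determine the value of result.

Step 1: Create generator and consume all values:
  a = next(produce) = 12
  b = next(produce) = 8
  c = next(produce) = 5
  d = next(produce) = 7
Step 2: result = 12 * 8 * 5 * 7 = 3360.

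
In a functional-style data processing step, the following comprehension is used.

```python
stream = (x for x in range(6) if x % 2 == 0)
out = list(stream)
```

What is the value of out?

Step 1: Filter range(6) keeping only even values:
  x=0: even, included
  x=1: odd, excluded
  x=2: even, included
  x=3: odd, excluded
  x=4: even, included
  x=5: odd, excluded
Therefore out = [0, 2, 4].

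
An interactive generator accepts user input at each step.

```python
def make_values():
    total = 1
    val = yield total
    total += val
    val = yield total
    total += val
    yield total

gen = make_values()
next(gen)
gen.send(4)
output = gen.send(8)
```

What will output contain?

Step 1: next() -> yield total=1.
Step 2: send(4) -> val=4, total = 1+4 = 5, yield 5.
Step 3: send(8) -> val=8, total = 5+8 = 13, yield 13.
Therefore output = 13.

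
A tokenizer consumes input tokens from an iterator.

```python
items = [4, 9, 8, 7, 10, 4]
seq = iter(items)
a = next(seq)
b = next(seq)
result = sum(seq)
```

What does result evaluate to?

Step 1: Create iterator over [4, 9, 8, 7, 10, 4].
Step 2: a = next() = 4, b = next() = 9.
Step 3: sum() of remaining [8, 7, 10, 4] = 29.
Therefore result = 29.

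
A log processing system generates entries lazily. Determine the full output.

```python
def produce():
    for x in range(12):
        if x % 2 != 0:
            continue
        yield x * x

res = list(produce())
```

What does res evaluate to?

Step 1: Only yield x**2 when x is divisible by 2:
  x=0: 0 % 2 == 0, yield 0**2 = 0
  x=2: 2 % 2 == 0, yield 2**2 = 4
  x=4: 4 % 2 == 0, yield 4**2 = 16
  x=6: 6 % 2 == 0, yield 6**2 = 36
  x=8: 8 % 2 == 0, yield 8**2 = 64
  x=10: 10 % 2 == 0, yield 10**2 = 100
Therefore res = [0, 4, 16, 36, 64, 100].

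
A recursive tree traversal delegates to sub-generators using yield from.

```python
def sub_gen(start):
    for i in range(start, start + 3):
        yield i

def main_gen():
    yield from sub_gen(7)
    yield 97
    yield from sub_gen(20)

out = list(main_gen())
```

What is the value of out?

Step 1: main_gen() delegates to sub_gen(7):
  yield 7
  yield 8
  yield 9
Step 2: yield 97
Step 3: Delegates to sub_gen(20):
  yield 20
  yield 21
  yield 22
Therefore out = [7, 8, 9, 97, 20, 21, 22].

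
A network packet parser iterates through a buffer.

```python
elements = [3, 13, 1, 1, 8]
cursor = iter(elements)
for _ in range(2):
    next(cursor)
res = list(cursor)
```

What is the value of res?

Step 1: Create iterator over [3, 13, 1, 1, 8].
Step 2: Advance 2 positions (consuming [3, 13]).
Step 3: list() collects remaining elements: [1, 1, 8].
Therefore res = [1, 1, 8].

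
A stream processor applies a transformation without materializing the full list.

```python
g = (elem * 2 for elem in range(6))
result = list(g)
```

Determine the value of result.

Step 1: For each elem in range(6), compute elem*2:
  elem=0: 0*2 = 0
  elem=1: 1*2 = 2
  elem=2: 2*2 = 4
  elem=3: 3*2 = 6
  elem=4: 4*2 = 8
  elem=5: 5*2 = 10
Therefore result = [0, 2, 4, 6, 8, 10].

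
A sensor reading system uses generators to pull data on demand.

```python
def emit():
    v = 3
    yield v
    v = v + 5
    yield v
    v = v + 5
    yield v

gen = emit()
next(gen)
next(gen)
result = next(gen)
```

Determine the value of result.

Step 1: Trace through generator execution:
  Yield 1: v starts at 3, yield 3
  Yield 2: v = 3 + 5 = 8, yield 8
  Yield 3: v = 8 + 5 = 13, yield 13
Step 2: First next() gets 3, second next() gets the second value, third next() yields 13.
Therefore result = 13.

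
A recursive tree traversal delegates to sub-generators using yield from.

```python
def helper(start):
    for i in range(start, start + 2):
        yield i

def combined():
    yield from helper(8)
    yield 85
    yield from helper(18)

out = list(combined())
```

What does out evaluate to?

Step 1: combined() delegates to helper(8):
  yield 8
  yield 9
Step 2: yield 85
Step 3: Delegates to helper(18):
  yield 18
  yield 19
Therefore out = [8, 9, 85, 18, 19].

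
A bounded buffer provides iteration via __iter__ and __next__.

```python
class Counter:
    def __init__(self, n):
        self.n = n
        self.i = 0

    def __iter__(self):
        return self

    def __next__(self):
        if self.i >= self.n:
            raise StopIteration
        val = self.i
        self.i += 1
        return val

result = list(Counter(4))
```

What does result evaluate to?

Step 1: Counter(4) creates an iterator counting 0 to 3.
Step 2: list() consumes all values: [0, 1, 2, 3].
Therefore result = [0, 1, 2, 3].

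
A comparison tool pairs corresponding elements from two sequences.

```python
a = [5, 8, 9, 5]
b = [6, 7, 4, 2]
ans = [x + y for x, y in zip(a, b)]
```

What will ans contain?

Step 1: Add corresponding elements:
  5 + 6 = 11
  8 + 7 = 15
  9 + 4 = 13
  5 + 2 = 7
Therefore ans = [11, 15, 13, 7].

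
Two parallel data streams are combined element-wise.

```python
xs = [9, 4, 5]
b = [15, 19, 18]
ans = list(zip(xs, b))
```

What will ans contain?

Step 1: zip pairs elements at same index:
  Index 0: (9, 15)
  Index 1: (4, 19)
  Index 2: (5, 18)
Therefore ans = [(9, 15), (4, 19), (5, 18)].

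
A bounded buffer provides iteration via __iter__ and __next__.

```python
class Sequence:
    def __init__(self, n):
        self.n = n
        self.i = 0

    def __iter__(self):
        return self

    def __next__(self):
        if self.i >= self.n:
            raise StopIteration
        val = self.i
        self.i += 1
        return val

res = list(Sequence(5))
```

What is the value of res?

Step 1: Sequence(5) creates an iterator counting 0 to 4.
Step 2: list() consumes all values: [0, 1, 2, 3, 4].
Therefore res = [0, 1, 2, 3, 4].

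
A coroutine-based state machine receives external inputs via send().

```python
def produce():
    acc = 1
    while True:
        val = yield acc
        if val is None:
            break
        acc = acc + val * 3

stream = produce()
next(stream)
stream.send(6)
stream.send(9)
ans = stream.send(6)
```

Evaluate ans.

Step 1: next() -> yield acc=1.
Step 2: send(6) -> val=6, acc = 1 + 6*3 = 19, yield 19.
Step 3: send(9) -> val=9, acc = 19 + 9*3 = 46, yield 46.
Step 4: send(6) -> val=6, acc = 46 + 6*3 = 64, yield 64.
Therefore ans = 64.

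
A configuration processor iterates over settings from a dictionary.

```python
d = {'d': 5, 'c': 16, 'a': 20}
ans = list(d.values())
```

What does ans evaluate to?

Step 1: d.values() returns the dictionary values in insertion order.
Therefore ans = [5, 16, 20].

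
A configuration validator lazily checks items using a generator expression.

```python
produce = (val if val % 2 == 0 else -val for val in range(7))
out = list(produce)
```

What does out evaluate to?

Step 1: For each val in range(7), yield val if even, else -val:
  val=0: even, yield 0
  val=1: odd, yield -1
  val=2: even, yield 2
  val=3: odd, yield -3
  val=4: even, yield 4
  val=5: odd, yield -5
  val=6: even, yield 6
Therefore out = [0, -1, 2, -3, 4, -5, 6].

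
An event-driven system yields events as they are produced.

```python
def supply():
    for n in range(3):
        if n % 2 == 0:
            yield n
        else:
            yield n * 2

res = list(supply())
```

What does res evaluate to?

Step 1: For each n in range(3), yield n if even, else n*2:
  n=0 (even): yield 0
  n=1 (odd): yield 1*2 = 2
  n=2 (even): yield 2
Therefore res = [0, 2, 2].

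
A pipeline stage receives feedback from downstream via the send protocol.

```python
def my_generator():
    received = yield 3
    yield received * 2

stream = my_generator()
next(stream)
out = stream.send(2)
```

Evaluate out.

Step 1: next(stream) advances to first yield, producing 3.
Step 2: send(2) resumes, received = 2.
Step 3: yield received * 2 = 2 * 2 = 4.
Therefore out = 4.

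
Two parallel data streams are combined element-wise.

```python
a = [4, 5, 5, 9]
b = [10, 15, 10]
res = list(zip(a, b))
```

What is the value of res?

Step 1: zip stops at shortest (len(a)=4, len(b)=3):
  Index 0: (4, 10)
  Index 1: (5, 15)
  Index 2: (5, 10)
Step 2: Last element of a (9) has no pair, dropped.
Therefore res = [(4, 10), (5, 15), (5, 10)].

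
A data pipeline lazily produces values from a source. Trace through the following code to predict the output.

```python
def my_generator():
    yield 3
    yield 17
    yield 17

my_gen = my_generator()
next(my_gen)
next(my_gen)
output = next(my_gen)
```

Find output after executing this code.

Step 1: my_generator() creates a generator.
Step 2: next(my_gen) yields 3 (consumed and discarded).
Step 3: next(my_gen) yields 17 (consumed and discarded).
Step 4: next(my_gen) yields 17, assigned to output.
Therefore output = 17.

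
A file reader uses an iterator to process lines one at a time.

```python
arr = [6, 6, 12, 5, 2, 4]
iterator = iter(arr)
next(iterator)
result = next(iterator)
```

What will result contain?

Step 1: Create iterator over [6, 6, 12, 5, 2, 4].
Step 2: next() consumes 6.
Step 3: next() returns 6.
Therefore result = 6.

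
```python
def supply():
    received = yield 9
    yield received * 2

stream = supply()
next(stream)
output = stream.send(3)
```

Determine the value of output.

Step 1: next(stream) advances to first yield, producing 9.
Step 2: send(3) resumes, received = 3.
Step 3: yield received * 2 = 3 * 2 = 6.
Therefore output = 6.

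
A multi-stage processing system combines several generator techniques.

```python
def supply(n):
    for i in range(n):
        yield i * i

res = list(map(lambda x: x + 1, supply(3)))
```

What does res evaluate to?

Step 1: supply(3) yields squares: [0, 1, 4].
Step 2: map adds 1 to each: [1, 2, 5].
Therefore res = [1, 2, 5].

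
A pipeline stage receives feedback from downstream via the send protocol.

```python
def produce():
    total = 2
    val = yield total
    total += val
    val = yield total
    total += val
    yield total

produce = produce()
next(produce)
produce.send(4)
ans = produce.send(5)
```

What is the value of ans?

Step 1: next() -> yield total=2.
Step 2: send(4) -> val=4, total = 2+4 = 6, yield 6.
Step 3: send(5) -> val=5, total = 6+5 = 11, yield 11.
Therefore ans = 11.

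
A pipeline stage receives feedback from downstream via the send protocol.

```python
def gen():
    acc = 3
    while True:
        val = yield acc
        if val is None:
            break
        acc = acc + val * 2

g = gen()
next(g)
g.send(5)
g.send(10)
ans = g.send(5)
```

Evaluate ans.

Step 1: next() -> yield acc=3.
Step 2: send(5) -> val=5, acc = 3 + 5*2 = 13, yield 13.
Step 3: send(10) -> val=10, acc = 13 + 10*2 = 33, yield 33.
Step 4: send(5) -> val=5, acc = 33 + 5*2 = 43, yield 43.
Therefore ans = 43.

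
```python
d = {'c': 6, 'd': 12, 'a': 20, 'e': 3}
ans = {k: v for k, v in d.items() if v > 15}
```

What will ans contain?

Step 1: Filter items where value > 15:
  'c': 6 <= 15: removed
  'd': 12 <= 15: removed
  'a': 20 > 15: kept
  'e': 3 <= 15: removed
Therefore ans = {'a': 20}.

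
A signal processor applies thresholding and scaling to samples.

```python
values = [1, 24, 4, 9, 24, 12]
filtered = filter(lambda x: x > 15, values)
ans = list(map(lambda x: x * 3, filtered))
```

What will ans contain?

Step 1: Filter values for elements > 15:
  1: removed
  24: kept
  4: removed
  9: removed
  24: kept
  12: removed
Step 2: Map x * 3 on filtered [24, 24]:
  24 -> 72
  24 -> 72
Therefore ans = [72, 72].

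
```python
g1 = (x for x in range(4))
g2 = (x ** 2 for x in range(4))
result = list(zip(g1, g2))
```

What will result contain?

Step 1: g1 produces [0, 1, 2, 3].
Step 2: g2 produces [0, 1, 4, 9].
Step 3: zip pairs them: [(0, 0), (1, 1), (2, 4), (3, 9)].
Therefore result = [(0, 0), (1, 1), (2, 4), (3, 9)].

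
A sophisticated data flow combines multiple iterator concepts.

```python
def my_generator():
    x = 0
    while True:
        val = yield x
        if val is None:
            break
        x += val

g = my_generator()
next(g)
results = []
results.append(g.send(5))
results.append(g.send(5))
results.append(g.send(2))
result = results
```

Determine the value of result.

Step 1: next(g) -> yield 0.
Step 2: send(5) -> x = 5, yield 5.
Step 3: send(5) -> x = 10, yield 10.
Step 4: send(2) -> x = 12, yield 12.
Therefore result = [5, 10, 12].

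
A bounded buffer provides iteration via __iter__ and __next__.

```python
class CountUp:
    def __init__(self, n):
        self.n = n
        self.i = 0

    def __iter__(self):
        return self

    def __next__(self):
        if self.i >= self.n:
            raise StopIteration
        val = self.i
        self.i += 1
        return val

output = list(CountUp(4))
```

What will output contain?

Step 1: CountUp(4) creates an iterator counting 0 to 3.
Step 2: list() consumes all values: [0, 1, 2, 3].
Therefore output = [0, 1, 2, 3].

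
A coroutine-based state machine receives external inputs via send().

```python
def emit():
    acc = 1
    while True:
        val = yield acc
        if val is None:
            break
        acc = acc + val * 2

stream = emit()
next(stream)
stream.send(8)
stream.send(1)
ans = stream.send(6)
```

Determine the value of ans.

Step 1: next() -> yield acc=1.
Step 2: send(8) -> val=8, acc = 1 + 8*2 = 17, yield 17.
Step 3: send(1) -> val=1, acc = 17 + 1*2 = 19, yield 19.
Step 4: send(6) -> val=6, acc = 19 + 6*2 = 31, yield 31.
Therefore ans = 31.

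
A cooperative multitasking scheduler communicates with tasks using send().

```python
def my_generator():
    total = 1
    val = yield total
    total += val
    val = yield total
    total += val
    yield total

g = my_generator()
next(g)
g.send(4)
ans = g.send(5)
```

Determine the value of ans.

Step 1: next() -> yield total=1.
Step 2: send(4) -> val=4, total = 1+4 = 5, yield 5.
Step 3: send(5) -> val=5, total = 5+5 = 10, yield 10.
Therefore ans = 10.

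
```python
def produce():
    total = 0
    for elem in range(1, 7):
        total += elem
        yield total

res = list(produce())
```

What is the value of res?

Step 1: Generator accumulates running sum:
  elem=1: total = 1, yield 1
  elem=2: total = 3, yield 3
  elem=3: total = 6, yield 6
  elem=4: total = 10, yield 10
  elem=5: total = 15, yield 15
  elem=6: total = 21, yield 21
Therefore res = [1, 3, 6, 10, 15, 21].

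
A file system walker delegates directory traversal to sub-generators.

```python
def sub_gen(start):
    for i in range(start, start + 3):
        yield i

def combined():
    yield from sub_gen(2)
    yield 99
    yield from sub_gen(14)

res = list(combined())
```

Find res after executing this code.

Step 1: combined() delegates to sub_gen(2):
  yield 2
  yield 3
  yield 4
Step 2: yield 99
Step 3: Delegates to sub_gen(14):
  yield 14
  yield 15
  yield 16
Therefore res = [2, 3, 4, 99, 14, 15, 16].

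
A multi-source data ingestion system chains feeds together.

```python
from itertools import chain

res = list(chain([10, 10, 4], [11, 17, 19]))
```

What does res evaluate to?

Step 1: chain() concatenates iterables: [10, 10, 4] + [11, 17, 19].
Therefore res = [10, 10, 4, 11, 17, 19].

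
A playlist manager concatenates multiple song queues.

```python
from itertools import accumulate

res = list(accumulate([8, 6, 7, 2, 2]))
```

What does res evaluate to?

Step 1: accumulate computes running sums:
  + 8 = 8
  + 6 = 14
  + 7 = 21
  + 2 = 23
  + 2 = 25
Therefore res = [8, 14, 21, 23, 25].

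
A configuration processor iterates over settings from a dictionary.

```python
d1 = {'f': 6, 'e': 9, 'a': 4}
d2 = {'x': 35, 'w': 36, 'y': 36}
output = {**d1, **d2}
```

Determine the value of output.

Step 1: Merge d1 and d2 (d2 values override on key conflicts).
Step 2: d1 has keys ['f', 'e', 'a'], d2 has keys ['x', 'w', 'y'].
Therefore output = {'f': 6, 'e': 9, 'a': 4, 'x': 35, 'w': 36, 'y': 36}.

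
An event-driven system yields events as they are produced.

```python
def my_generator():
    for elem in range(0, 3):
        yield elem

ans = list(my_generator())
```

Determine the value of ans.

Step 1: The generator yields each value from range(0, 3).
Step 2: list() consumes all yields: [0, 1, 2].
Therefore ans = [0, 1, 2].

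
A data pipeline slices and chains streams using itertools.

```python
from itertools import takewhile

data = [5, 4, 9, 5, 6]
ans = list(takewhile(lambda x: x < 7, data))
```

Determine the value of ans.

Step 1: takewhile stops at first element >= 7:
  5 < 7: take
  4 < 7: take
  9 >= 7: stop
Therefore ans = [5, 4].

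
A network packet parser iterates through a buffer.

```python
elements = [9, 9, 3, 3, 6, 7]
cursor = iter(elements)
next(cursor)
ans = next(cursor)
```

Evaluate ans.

Step 1: Create iterator over [9, 9, 3, 3, 6, 7].
Step 2: next() consumes 9.
Step 3: next() returns 9.
Therefore ans = 9.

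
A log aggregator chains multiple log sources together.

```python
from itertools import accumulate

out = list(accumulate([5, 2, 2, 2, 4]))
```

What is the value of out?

Step 1: accumulate computes running sums:
  + 5 = 5
  + 2 = 7
  + 2 = 9
  + 2 = 11
  + 4 = 15
Therefore out = [5, 7, 9, 11, 15].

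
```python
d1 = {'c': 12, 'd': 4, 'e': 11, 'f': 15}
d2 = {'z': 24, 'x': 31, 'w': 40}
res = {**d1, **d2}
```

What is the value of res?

Step 1: Merge d1 and d2 (d2 values override on key conflicts).
Step 2: d1 has keys ['c', 'd', 'e', 'f'], d2 has keys ['z', 'x', 'w'].
Therefore res = {'c': 12, 'd': 4, 'e': 11, 'f': 15, 'z': 24, 'x': 31, 'w': 40}.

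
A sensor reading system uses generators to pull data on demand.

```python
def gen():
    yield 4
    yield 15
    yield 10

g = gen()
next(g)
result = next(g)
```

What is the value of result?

Step 1: gen() creates a generator.
Step 2: next(g) yields 4 (consumed and discarded).
Step 3: next(g) yields 15, assigned to result.
Therefore result = 15.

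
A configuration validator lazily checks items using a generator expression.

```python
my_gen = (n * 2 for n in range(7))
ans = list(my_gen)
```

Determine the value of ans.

Step 1: For each n in range(7), compute n*2:
  n=0: 0*2 = 0
  n=1: 1*2 = 2
  n=2: 2*2 = 4
  n=3: 3*2 = 6
  n=4: 4*2 = 8
  n=5: 5*2 = 10
  n=6: 6*2 = 12
Therefore ans = [0, 2, 4, 6, 8, 10, 12].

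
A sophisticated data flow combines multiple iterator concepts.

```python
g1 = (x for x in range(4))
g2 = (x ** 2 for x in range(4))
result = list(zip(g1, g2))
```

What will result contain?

Step 1: g1 produces [0, 1, 2, 3].
Step 2: g2 produces [0, 1, 4, 9].
Step 3: zip pairs them: [(0, 0), (1, 1), (2, 4), (3, 9)].
Therefore result = [(0, 0), (1, 1), (2, 4), (3, 9)].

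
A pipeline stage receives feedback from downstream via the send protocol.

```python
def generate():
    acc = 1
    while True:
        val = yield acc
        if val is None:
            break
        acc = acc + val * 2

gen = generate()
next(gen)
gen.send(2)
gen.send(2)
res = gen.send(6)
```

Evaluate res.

Step 1: next() -> yield acc=1.
Step 2: send(2) -> val=2, acc = 1 + 2*2 = 5, yield 5.
Step 3: send(2) -> val=2, acc = 5 + 2*2 = 9, yield 9.
Step 4: send(6) -> val=6, acc = 9 + 6*2 = 21, yield 21.
Therefore res = 21.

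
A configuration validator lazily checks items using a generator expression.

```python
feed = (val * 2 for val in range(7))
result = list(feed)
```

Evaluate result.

Step 1: For each val in range(7), compute val*2:
  val=0: 0*2 = 0
  val=1: 1*2 = 2
  val=2: 2*2 = 4
  val=3: 3*2 = 6
  val=4: 4*2 = 8
  val=5: 5*2 = 10
  val=6: 6*2 = 12
Therefore result = [0, 2, 4, 6, 8, 10, 12].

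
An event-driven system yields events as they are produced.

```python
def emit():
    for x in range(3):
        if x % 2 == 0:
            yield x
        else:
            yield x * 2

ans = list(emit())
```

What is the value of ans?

Step 1: For each x in range(3), yield x if even, else x*2:
  x=0 (even): yield 0
  x=1 (odd): yield 1*2 = 2
  x=2 (even): yield 2
Therefore ans = [0, 2, 2].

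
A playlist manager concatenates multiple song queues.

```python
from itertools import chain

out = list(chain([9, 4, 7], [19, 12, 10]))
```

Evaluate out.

Step 1: chain() concatenates iterables: [9, 4, 7] + [19, 12, 10].
Therefore out = [9, 4, 7, 19, 12, 10].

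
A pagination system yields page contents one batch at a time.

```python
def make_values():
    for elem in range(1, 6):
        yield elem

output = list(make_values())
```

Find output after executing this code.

Step 1: The generator yields each value from range(1, 6).
Step 2: list() consumes all yields: [1, 2, 3, 4, 5].
Therefore output = [1, 2, 3, 4, 5].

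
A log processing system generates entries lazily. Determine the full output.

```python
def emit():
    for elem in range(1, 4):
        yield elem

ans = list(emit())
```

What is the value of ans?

Step 1: The generator yields each value from range(1, 4).
Step 2: list() consumes all yields: [1, 2, 3].
Therefore ans = [1, 2, 3].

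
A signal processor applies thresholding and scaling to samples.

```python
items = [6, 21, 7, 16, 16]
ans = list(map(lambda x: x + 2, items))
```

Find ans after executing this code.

Step 1: Apply lambda x: x + 2 to each element:
  6 -> 8
  21 -> 23
  7 -> 9
  16 -> 18
  16 -> 18
Therefore ans = [8, 23, 9, 18, 18].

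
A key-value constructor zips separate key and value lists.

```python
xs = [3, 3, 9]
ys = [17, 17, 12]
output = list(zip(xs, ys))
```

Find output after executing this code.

Step 1: zip pairs elements at same index:
  Index 0: (3, 17)
  Index 1: (3, 17)
  Index 2: (9, 12)
Therefore output = [(3, 17), (3, 17), (9, 12)].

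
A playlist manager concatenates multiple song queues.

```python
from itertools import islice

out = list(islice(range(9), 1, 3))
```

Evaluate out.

Step 1: islice(range(9), 1, 3) takes elements at indices [1, 3).
Step 2: Elements: [1, 2].
Therefore out = [1, 2].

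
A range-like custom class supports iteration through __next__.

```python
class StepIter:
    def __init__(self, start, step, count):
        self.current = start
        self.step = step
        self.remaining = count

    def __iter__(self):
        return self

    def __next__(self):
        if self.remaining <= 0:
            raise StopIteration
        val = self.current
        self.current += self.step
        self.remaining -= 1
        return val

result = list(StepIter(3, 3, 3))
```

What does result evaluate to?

Step 1: StepIter starts at 3, increments by 3, for 3 steps:
  Yield 3, then current += 3
  Yield 6, then current += 3
  Yield 9, then current += 3
Therefore result = [3, 6, 9].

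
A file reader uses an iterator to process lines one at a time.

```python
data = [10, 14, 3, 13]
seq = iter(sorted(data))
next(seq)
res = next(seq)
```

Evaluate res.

Step 1: sorted([10, 14, 3, 13]) = [3, 10, 13, 14].
Step 2: Create iterator and skip 1 elements.
Step 3: next() returns 10.
Therefore res = 10.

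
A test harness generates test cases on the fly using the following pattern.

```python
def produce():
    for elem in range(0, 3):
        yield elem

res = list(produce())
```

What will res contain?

Step 1: The generator yields each value from range(0, 3).
Step 2: list() consumes all yields: [0, 1, 2].
Therefore res = [0, 1, 2].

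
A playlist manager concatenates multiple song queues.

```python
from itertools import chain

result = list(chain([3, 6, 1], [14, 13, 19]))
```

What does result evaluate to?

Step 1: chain() concatenates iterables: [3, 6, 1] + [14, 13, 19].
Therefore result = [3, 6, 1, 14, 13, 19].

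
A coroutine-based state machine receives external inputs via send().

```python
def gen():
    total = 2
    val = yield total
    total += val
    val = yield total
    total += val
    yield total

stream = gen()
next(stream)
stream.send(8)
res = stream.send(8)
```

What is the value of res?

Step 1: next() -> yield total=2.
Step 2: send(8) -> val=8, total = 2+8 = 10, yield 10.
Step 3: send(8) -> val=8, total = 10+8 = 18, yield 18.
Therefore res = 18.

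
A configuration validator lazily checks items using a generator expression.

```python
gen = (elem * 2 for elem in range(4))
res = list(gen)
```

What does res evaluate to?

Step 1: For each elem in range(4), compute elem*2:
  elem=0: 0*2 = 0
  elem=1: 1*2 = 2
  elem=2: 2*2 = 4
  elem=3: 3*2 = 6
Therefore res = [0, 2, 4, 6].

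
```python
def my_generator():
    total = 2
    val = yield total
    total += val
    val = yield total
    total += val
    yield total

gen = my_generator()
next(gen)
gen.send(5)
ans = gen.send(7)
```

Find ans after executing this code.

Step 1: next() -> yield total=2.
Step 2: send(5) -> val=5, total = 2+5 = 7, yield 7.
Step 3: send(7) -> val=7, total = 7+7 = 14, yield 14.
Therefore ans = 14.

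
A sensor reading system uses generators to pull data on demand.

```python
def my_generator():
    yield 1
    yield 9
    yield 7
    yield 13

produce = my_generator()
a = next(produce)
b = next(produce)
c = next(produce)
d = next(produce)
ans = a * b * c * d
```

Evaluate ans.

Step 1: Create generator and consume all values:
  a = next(produce) = 1
  b = next(produce) = 9
  c = next(produce) = 7
  d = next(produce) = 13
Step 2: ans = 1 * 9 * 7 * 13 = 819.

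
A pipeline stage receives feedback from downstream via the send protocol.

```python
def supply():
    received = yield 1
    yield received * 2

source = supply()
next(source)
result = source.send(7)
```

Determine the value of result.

Step 1: next(source) advances to first yield, producing 1.
Step 2: send(7) resumes, received = 7.
Step 3: yield received * 2 = 7 * 2 = 14.
Therefore result = 14.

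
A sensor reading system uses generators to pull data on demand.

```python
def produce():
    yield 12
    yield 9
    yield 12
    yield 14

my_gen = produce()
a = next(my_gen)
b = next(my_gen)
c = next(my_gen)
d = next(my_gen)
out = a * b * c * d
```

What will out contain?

Step 1: Create generator and consume all values:
  a = next(my_gen) = 12
  b = next(my_gen) = 9
  c = next(my_gen) = 12
  d = next(my_gen) = 14
Step 2: out = 12 * 9 * 12 * 14 = 18144.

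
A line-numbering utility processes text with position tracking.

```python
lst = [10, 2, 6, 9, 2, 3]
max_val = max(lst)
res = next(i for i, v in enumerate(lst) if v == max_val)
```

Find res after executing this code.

Step 1: max([10, 2, 6, 9, 2, 3]) = 10.
Step 2: Find first index where value == 10:
  Index 0: 10 == 10, found!
Therefore res = 0.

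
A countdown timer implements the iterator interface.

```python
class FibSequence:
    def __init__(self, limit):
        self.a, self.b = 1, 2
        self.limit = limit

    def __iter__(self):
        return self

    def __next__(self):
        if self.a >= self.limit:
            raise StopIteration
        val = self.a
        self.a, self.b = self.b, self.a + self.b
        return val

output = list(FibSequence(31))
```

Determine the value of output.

Step 1: Fibonacci-like sequence (a=1, b=2) until >= 31:
  Yield 1, then a,b = 2,3
  Yield 2, then a,b = 3,5
  Yield 3, then a,b = 5,8
  Yield 5, then a,b = 8,13
  Yield 8, then a,b = 13,21
  Yield 13, then a,b = 21,34
  Yield 21, then a,b = 34,55
Step 2: 34 >= 31, stop.
Therefore output = [1, 2, 3, 5, 8, 13, 21].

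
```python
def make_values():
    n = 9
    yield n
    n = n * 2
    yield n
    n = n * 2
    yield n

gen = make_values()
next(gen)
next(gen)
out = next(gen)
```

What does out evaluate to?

Step 1: Trace through generator execution:
  Yield 1: n starts at 9, yield 9
  Yield 2: n = 9 * 2 = 18, yield 18
  Yield 3: n = 18 * 2 = 36, yield 36
Step 2: First next() gets 9, second next() gets the second value, third next() yields 36.
Therefore out = 36.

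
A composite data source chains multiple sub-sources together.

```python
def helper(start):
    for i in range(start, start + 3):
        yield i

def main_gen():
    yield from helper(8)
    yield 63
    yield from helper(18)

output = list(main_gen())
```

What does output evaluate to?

Step 1: main_gen() delegates to helper(8):
  yield 8
  yield 9
  yield 10
Step 2: yield 63
Step 3: Delegates to helper(18):
  yield 18
  yield 19
  yield 20
Therefore output = [8, 9, 10, 63, 18, 19, 20].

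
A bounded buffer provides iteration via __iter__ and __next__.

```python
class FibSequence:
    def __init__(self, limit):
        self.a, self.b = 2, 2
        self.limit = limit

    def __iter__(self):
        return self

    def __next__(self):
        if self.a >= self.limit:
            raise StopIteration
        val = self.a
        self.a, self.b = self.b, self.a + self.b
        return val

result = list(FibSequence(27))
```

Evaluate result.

Step 1: Fibonacci-like sequence (a=2, b=2) until >= 27:
  Yield 2, then a,b = 2,4
  Yield 2, then a,b = 4,6
  Yield 4, then a,b = 6,10
  Yield 6, then a,b = 10,16
  Yield 10, then a,b = 16,26
  Yield 16, then a,b = 26,42
  Yield 26, then a,b = 42,68
Step 2: 42 >= 27, stop.
Therefore result = [2, 2, 4, 6, 10, 16, 26].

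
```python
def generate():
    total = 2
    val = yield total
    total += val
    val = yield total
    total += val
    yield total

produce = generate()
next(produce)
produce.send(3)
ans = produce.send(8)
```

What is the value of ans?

Step 1: next() -> yield total=2.
Step 2: send(3) -> val=3, total = 2+3 = 5, yield 5.
Step 3: send(8) -> val=8, total = 5+8 = 13, yield 13.
Therefore ans = 13.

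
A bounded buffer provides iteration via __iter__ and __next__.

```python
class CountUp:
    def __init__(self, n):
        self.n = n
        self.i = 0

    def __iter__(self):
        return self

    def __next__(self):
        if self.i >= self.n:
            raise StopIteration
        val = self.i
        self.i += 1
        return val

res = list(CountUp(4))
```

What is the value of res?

Step 1: CountUp(4) creates an iterator counting 0 to 3.
Step 2: list() consumes all values: [0, 1, 2, 3].
Therefore res = [0, 1, 2, 3].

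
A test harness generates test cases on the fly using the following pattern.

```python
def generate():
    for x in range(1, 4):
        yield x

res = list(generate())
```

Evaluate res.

Step 1: The generator yields each value from range(1, 4).
Step 2: list() consumes all yields: [1, 2, 3].
Therefore res = [1, 2, 3].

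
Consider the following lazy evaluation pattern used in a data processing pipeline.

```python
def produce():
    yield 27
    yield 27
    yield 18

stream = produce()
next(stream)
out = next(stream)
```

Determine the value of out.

Step 1: produce() creates a generator.
Step 2: next(stream) yields 27 (consumed and discarded).
Step 3: next(stream) yields 27, assigned to out.
Therefore out = 27.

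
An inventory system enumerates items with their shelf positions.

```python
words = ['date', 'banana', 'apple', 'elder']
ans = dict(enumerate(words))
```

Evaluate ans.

Step 1: enumerate pairs indices with words:
  0 -> 'date'
  1 -> 'banana'
  2 -> 'apple'
  3 -> 'elder'
Therefore ans = {0: 'date', 1: 'banana', 2: 'apple', 3: 'elder'}.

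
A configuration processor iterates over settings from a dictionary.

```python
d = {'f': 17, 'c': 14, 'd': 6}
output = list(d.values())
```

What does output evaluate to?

Step 1: d.values() returns the dictionary values in insertion order.
Therefore output = [17, 14, 6].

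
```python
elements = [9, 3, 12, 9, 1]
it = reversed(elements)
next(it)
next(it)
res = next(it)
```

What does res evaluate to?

Step 1: reversed([9, 3, 12, 9, 1]) gives iterator: [1, 9, 12, 3, 9].
Step 2: First next() = 1, second next() = 9.
Step 3: Third next() = 12.
Therefore res = 12.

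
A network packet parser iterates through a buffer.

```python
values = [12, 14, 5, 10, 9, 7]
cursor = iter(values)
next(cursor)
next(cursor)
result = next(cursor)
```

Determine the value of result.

Step 1: Create iterator over [12, 14, 5, 10, 9, 7].
Step 2: next() consumes 12.
Step 3: next() consumes 14.
Step 4: next() returns 5.
Therefore result = 5.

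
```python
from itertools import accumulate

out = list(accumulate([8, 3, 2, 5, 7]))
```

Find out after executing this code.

Step 1: accumulate computes running sums:
  + 8 = 8
  + 3 = 11
  + 2 = 13
  + 5 = 18
  + 7 = 25
Therefore out = [8, 11, 13, 18, 25].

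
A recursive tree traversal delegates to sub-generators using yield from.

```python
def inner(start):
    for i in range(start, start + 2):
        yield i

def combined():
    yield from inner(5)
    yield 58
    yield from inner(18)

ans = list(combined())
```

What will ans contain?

Step 1: combined() delegates to inner(5):
  yield 5
  yield 6
Step 2: yield 58
Step 3: Delegates to inner(18):
  yield 18
  yield 19
Therefore ans = [5, 6, 58, 18, 19].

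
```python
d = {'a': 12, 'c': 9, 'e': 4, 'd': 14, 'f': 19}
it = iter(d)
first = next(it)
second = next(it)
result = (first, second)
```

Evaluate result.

Step 1: iter(d) iterates over keys: ['a', 'c', 'e', 'd', 'f'].
Step 2: first = next(it) = 'a', second = next(it) = 'c'.
Therefore result = ('a', 'c').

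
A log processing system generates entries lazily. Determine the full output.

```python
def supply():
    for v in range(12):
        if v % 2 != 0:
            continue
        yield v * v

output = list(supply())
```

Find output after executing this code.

Step 1: Only yield v**2 when v is divisible by 2:
  v=0: 0 % 2 == 0, yield 0**2 = 0
  v=2: 2 % 2 == 0, yield 2**2 = 4
  v=4: 4 % 2 == 0, yield 4**2 = 16
  v=6: 6 % 2 == 0, yield 6**2 = 36
  v=8: 8 % 2 == 0, yield 8**2 = 64
  v=10: 10 % 2 == 0, yield 10**2 = 100
Therefore output = [0, 4, 16, 36, 64, 100].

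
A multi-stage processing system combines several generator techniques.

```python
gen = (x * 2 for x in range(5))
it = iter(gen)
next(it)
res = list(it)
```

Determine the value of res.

Step 1: Generator produces [0, 2, 4, 6, 8].
Step 2: next(it) consumes first element (0).
Step 3: list(it) collects remaining: [2, 4, 6, 8].
Therefore res = [2, 4, 6, 8].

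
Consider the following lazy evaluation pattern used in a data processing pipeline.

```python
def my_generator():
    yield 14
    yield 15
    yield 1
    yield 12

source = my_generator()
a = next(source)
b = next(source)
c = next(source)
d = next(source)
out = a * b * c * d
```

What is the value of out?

Step 1: Create generator and consume all values:
  a = next(source) = 14
  b = next(source) = 15
  c = next(source) = 1
  d = next(source) = 12
Step 2: out = 14 * 15 * 1 * 12 = 2520.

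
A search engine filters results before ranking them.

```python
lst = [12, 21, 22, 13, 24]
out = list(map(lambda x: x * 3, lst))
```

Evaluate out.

Step 1: Apply lambda x: x * 3 to each element:
  12 -> 36
  21 -> 63
  22 -> 66
  13 -> 39
  24 -> 72
Therefore out = [36, 63, 66, 39, 72].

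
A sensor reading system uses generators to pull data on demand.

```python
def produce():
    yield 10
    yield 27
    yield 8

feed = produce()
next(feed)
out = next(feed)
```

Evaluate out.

Step 1: produce() creates a generator.
Step 2: next(feed) yields 10 (consumed and discarded).
Step 3: next(feed) yields 27, assigned to out.
Therefore out = 27.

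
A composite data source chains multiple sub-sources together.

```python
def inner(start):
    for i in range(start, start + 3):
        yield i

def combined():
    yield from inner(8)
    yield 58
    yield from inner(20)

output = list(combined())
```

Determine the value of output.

Step 1: combined() delegates to inner(8):
  yield 8
  yield 9
  yield 10
Step 2: yield 58
Step 3: Delegates to inner(20):
  yield 20
  yield 21
  yield 22
Therefore output = [8, 9, 10, 58, 20, 21, 22].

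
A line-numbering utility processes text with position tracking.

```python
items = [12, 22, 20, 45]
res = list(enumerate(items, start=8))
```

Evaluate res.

Step 1: enumerate with start=8:
  (8, 12)
  (9, 22)
  (10, 20)
  (11, 45)
Therefore res = [(8, 12), (9, 22), (10, 20), (11, 45)].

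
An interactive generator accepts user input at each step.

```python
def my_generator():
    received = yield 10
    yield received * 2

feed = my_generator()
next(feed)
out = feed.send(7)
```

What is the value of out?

Step 1: next(feed) advances to first yield, producing 10.
Step 2: send(7) resumes, received = 7.
Step 3: yield received * 2 = 7 * 2 = 14.
Therefore out = 14.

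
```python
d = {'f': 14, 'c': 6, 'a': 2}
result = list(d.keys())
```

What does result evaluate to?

Step 1: d.keys() returns the dictionary keys in insertion order.
Therefore result = ['f', 'c', 'a'].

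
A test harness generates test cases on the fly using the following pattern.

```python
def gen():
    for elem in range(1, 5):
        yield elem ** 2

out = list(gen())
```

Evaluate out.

Step 1: For each elem in range(1, 5), yield elem**2:
  elem=1: yield 1**2 = 1
  elem=2: yield 2**2 = 4
  elem=3: yield 3**2 = 9
  elem=4: yield 4**2 = 16
Therefore out = [1, 4, 9, 16].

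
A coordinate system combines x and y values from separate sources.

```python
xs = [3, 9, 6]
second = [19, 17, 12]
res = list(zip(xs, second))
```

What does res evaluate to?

Step 1: zip pairs elements at same index:
  Index 0: (3, 19)
  Index 1: (9, 17)
  Index 2: (6, 12)
Therefore res = [(3, 19), (9, 17), (6, 12)].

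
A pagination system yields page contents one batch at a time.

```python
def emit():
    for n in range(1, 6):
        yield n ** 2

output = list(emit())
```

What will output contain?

Step 1: For each n in range(1, 6), yield n**2:
  n=1: yield 1**2 = 1
  n=2: yield 2**2 = 4
  n=3: yield 3**2 = 9
  n=4: yield 4**2 = 16
  n=5: yield 5**2 = 25
Therefore output = [1, 4, 9, 16, 25].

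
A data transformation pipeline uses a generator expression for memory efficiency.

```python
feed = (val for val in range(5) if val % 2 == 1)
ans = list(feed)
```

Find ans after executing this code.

Step 1: Filter range(5) keeping only odd values:
  val=0: even, excluded
  val=1: odd, included
  val=2: even, excluded
  val=3: odd, included
  val=4: even, excluded
Therefore ans = [1, 3].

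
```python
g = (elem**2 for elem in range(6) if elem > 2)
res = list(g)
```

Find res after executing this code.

Step 1: For range(6), keep elem > 2, then square:
  elem=0: 0 <= 2, excluded
  elem=1: 1 <= 2, excluded
  elem=2: 2 <= 2, excluded
  elem=3: 3 > 2, yield 3**2 = 9
  elem=4: 4 > 2, yield 4**2 = 16
  elem=5: 5 > 2, yield 5**2 = 25
Therefore res = [9, 16, 25].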